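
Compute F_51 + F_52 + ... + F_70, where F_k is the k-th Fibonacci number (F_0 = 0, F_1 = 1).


Use the identity sum_{k=0}^{N} F_k = F_{N+2} - 1 (which follows from F_{k+2} - F_{k+1} = F_k). Then
sum_{k=51}^{70} F_k = (F_{72} - 1) - (F_{52} - 1) = F_{72} - F_{52}.
Computing: F_{72} = 498454011879264, F_{52} = 32951280099, so
Sum = 498454011879264 - 32951280099 = 498421060599165.

498421060599165


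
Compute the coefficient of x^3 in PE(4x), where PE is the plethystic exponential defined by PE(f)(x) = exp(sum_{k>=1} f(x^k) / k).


With f(x) = 4x, the exponent is sum_{k>=1} 4 x^k / k = 4 * (-ln(1 - x)). Exponentiating:
PE(4x) = exp(-4 ln(1 - x)) = 1/(1 - x)^4.
By the negative binomial expansion, [x^n] 1/(1 - x)^4 = C(n + 3, 3).
For n = 3: C(6, 3) = 20.

20


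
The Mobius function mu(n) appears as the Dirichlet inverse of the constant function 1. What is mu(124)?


124 has a squared prime factor, so mu(124) = 0.
Factorization reveals a repeated prime.

0


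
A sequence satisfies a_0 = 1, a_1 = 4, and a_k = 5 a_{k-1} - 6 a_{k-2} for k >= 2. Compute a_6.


The characteristic equation is t^2 - 5 t + 6 = 0, with roots r_1 = 3 and r_2 = 2 (so c_1 = r_1 + r_2, c_2 = -r_1 r_2 as required).
One can use the closed form a_n = A r_1^n + B r_2^n, but direct iteration is more reliable:
a_0 = 1, a_1 = 4, a_2 = 14, a_3 = 46, a_4 = 146, a_5 = 454, a_6 = 1394.
So a_6 = 1394.

1394


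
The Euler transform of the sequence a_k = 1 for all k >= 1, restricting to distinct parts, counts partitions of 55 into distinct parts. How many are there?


Partitions of 55 into distinct parts can be computed via generating function.
Product (1+x)(1+x^2)(1+x^3)...
The coefficient of x^55 = 6378

6378


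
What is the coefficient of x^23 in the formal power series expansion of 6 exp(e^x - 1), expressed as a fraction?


exp(e^x - 1) is the exponential generating function for the Bell numbers Bell_k: exp(e^x - 1) = sum_{k>=0} Bell_k x^k / k!.
So the coefficient of x^23 in 6 exp(e^x - 1) is 6 Bell_23 / 23!.
Computing: Bell_23 = 44152005855084346 and 23! = 25852016738884976640000, giving
6 * 44152005855084346/25852016738884976640000 = 22076002927542173/2154334728240414720000.

22076002927542173/2154334728240414720000


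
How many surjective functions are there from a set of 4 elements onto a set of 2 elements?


By inclusion-exclusion on which target elements are missed, the number of surjections from an n-set onto a k-set is
surj(n, k) = sum_{j=0}^{k} (-1)^j C(k, j) (k - j)^n.
Equivalently surj(n, k) = k! * S(n, k), where S(n, k) is the Stirling number of the second kind.
For n = 4, k = 2:
S(4, 2) = 7, so
surj = 2! * 7 = 2 * 7 = 14.

14


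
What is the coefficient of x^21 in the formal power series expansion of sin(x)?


The Maclaurin series is sin(t) = sum_{k>=0} (-1)^k t^(2k+1) / (2k+1)!, so substituting t = x, only odd powers of x are nonzero, with coefficient of x^(2k+1) equal to (-1)^k / (2k+1)!.
Write 21 = 2*10 + 1, giving the coefficient (-1)^10 / 21! = 1/51090942171709440000 = 1/51090942171709440000.

1/51090942171709440000


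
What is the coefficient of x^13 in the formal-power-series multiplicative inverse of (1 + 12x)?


The inverse is 1/(1 + 12x). Apply the geometric identity 1/(1 - y) = sum_{k>=0} y^k with y = -12x:
1/(1 + 12x) = sum_{k>=0} (-12)^k x^k.
So the coefficient of x^13 is (-12)^13 = -106993205379072.

-106993205379072


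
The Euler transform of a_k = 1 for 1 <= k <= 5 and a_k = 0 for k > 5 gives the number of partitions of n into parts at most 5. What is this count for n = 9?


Partitions of 9 into parts at most 5:
Using generating function (1-x)^(-1)(1-x^2)^(-1)...(1-x^5)^(-1),
the coefficient of x^9 = 23

23


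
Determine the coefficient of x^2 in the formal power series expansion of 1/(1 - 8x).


The geometric series identity gives 1/(1 - c x) = sum_{k>=0} c^k x^k, so the coefficient of x^k is c^k.
Here c = 8 and k = 2.
Computing: 8^2 = 64

64


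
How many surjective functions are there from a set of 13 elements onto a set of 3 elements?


By inclusion-exclusion on which target elements are missed, the number of surjections from an n-set onto a k-set is
surj(n, k) = sum_{j=0}^{k} (-1)^j C(k, j) (k - j)^n.
Equivalently surj(n, k) = k! * S(n, k), where S(n, k) is the Stirling number of the second kind.
For n = 13, k = 3:
S(13, 3) = 261625, so
surj = 3! * 261625 = 6 * 261625 = 1569750.

1569750


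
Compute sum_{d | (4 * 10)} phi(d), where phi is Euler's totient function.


First, 4 * 10 = 40. One classical identity is sum_{d | n} phi(d) = n (each k in [1, n] has a unique gcd with n, and among the k's with gcd(k, n) = n/d there are phi(d) of them). So the sum equals 40. We also verify directly:
Divisors of 40: 1, 2, 4, 5, 8, 10, 20, 40.
phi values: 1, 1, 2, 4, 4, 4, 8, 16.
Sum = 40.

40


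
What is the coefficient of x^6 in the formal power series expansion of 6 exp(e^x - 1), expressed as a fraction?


exp(e^x - 1) is the exponential generating function for the Bell numbers Bell_k: exp(e^x - 1) = sum_{k>=0} Bell_k x^k / k!.
So the coefficient of x^6 in 6 exp(e^x - 1) is 6 Bell_6 / 6!.
Computing: Bell_6 = 203 and 6! = 720, giving
6 * 203/720 = 203/120.

203/120


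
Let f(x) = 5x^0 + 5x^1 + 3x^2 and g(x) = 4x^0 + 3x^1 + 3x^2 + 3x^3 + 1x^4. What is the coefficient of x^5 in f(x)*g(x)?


Cauchy product at x^5:
5*1 + 3*3
= 14

14


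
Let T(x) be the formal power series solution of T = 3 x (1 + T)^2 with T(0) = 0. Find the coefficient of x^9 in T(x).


Apply the Lagrange inversion formula: if T = 3 x * phi(T) with phi(t) = (1 + t)^2, then [x^n] T = 3^n * (1/n) [t^(n-1)] phi(t)^n = 3^n * (1/n) [t^(n-1)] (1 + t)^(2n) = 3^n * (1/n) C(2n, n-1).
Using the identity C(2n, n-1) = C(2n, n) * n / (n+1), the unscaled factor equals C(2n, n) / (n+1) = C_n, the n-th Catalan number.
For n = 9: C_9 = C(18, 9) / 10 = 48620/10 = 4862.
With the 3^9 = 19683 factor, the coefficient is 19683 * 4862 = 95698746.

95698746


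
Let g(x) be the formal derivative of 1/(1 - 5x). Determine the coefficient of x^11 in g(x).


Differentiate termwise: d/dx sum_{k>=0} 5^k x^k = sum_{k>=1} k 5^k x^(k-1) = sum_{j>=0} (j+1) 5^(j+1) x^j.
Equivalently, d/dx [1/(1 - 5x)] = 5/(1 - 5x)^2.
For j = 11: 12 * 5^12 = 12 * 244140625 = 2929687500.

2929687500


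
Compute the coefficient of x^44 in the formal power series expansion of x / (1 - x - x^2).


Let f(x) = sum_{k>=0} a_k x^k. Multiplying f(x) * (1 - x - x^2) = x and matching coefficients gives a_0 = 0, a_1 = 1, and a_k = a_{k-1} + a_{k-2} for k >= 2. These are the Fibonacci numbers F_k.
Iterating from F_0 = 0, F_1 = 1:
F_0=0, F_1=1, F_2=1, F_3=2, F_4=3, F_5=5, F_6=8, F_7=13, F_8=21, F_9=34, ...
F_44 = 701408733.

701408733


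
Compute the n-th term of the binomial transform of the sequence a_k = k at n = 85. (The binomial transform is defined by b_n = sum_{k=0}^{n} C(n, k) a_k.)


With a_k = k, b_n = sum_{k=0}^{n} C(n, k) k. Using k * C(n, k) = n * C(n-1, k-1) gives b_n = n * sum_{k>=1} C(n-1, k-1) = n * 2^(n-1).
For n = 85: 85 * 2^84 = 85 * 19342813113834066795298816 = 1644139114675895677600399360.

1644139114675895677600399360


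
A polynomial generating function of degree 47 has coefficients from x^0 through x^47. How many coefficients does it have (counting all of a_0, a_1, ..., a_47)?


A polynomial of degree 47 takes the form a_0 + a_1 x + ... + a_47 x^47.
The number of coefficients is 47 + 1 = 48.

48


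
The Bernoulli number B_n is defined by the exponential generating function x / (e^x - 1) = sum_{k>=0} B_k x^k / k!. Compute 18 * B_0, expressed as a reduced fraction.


Bernoulli numbers can also be computed recursively via B_0 = 1 and sum_{j=0}^{m} C(m+1, j) B_j = 0 for m >= 1. Odd-index Bernoulli numbers vanish for k >= 3.
Computing B_0 = 1, so 18 * B_0 = 18 * 1 = 18.

18


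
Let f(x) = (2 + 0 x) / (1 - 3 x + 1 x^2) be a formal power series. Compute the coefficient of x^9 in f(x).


Write f(x) = sum_{k>=0} a_k x^k. Multiplying both sides by 1 - 3 x + 1 x^2 gives
(1 - 3 x + 1 x^2) sum_{k>=0} a_k x^k = 2 + 0 x.
Matching coefficients:
 x^0: a_0 = 2
 x^1: a_1 - 3 a_0 = 0  =>  a_1 = 3*2 + 0 = 6
 x^k (k >= 2): a_k = 3 a_{k-1} - 1 a_{k-2}.
Iterating: a_2 = 16, a_3 = 42, a_4 = 110, a_5 = 288, a_6 = 754, a_7 = 1974, a_8 = 5168, a_9 = 13530.
So the coefficient of x^9 is 13530.

13530


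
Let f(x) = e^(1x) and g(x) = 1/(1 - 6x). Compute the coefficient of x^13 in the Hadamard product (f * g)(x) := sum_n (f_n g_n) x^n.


Expanding: f_k = 1^k/k! (from e^(1x)) and g_k = 6^k (from 1/(1 - 6x)). So the Hadamard coefficient (f * g)_k = 1^k 6^k / k! = (6)^k / k!.
For k = 13: 6^13/13! = 13060694016/6227020800 = 52488/25025.

52488/25025


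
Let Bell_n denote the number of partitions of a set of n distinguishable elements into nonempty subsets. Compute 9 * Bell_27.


Bell_27 can be computed from the Bell triangle or from Dobinski's identity Bell_n = (1/e) * sum_{k>=0} k^n / k!.
Computing Bell_27 = 545717047936059989389.
Then 9 * 545717047936059989389 = 4911453431424539904501.

4911453431424539904501


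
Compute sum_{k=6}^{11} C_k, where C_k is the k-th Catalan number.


C_6 through C_11: 132, 429, 1430, 4862, 16796, 58786
Sum = 132 + 429 + 1430 + 4862 + 16796 + 58786
= 82435

82435


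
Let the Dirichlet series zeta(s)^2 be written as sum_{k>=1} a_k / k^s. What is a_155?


The Dirichlet convolution of the constant function 1 with itself gives (1 * 1)(k) = sum_{d | k} 1 = d(k), the number of positive divisors of k.
Since zeta(s) = sum_{k>=1} 1/k^s, we have zeta(s)^2 = sum_{k>=1} d(k)/k^s, so a_k = d(k).
For k = 155: the divisors are 1, 5, 31, 155.
Count = 4.

4


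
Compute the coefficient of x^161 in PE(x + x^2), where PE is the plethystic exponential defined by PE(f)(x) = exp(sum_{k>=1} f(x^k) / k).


With f(x) = x + x^2, the exponent is sum_{k>=1} (x^k + x^(2k)) / k = -ln(1 - x) - ln(1 - x^2). Exponentiating:
PE(x + x^2) = 1 / ((1 - x)(1 - x^2)).
This is the generating function for partitions of n into parts of size 1 or 2. The number of 2's can be any j in 0..80, and the rest are 1's, so
[x^161] = floor(161/2) + 1 = 81.

81


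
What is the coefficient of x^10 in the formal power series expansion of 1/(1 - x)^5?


The expansion 1/(1 - x)^r = sum_{k>=0} C(k + r - 1, r - 1) x^k follows from the multiset / negative-binomial theorem (or from repeated differentiation of the geometric series).
For r = 5 and k = 10:
C(14, 4) = 87178291200 / (24 * 3628800) = 1001.

1001


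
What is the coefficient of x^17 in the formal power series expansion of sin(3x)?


The Maclaurin series is sin(t) = sum_{k>=0} (-1)^k t^(2k+1) / (2k+1)!, so substituting t = 3x, only odd powers of x are nonzero, with coefficient of x^(2k+1) equal to (-1)^k 3^(2k+1) / (2k+1)!.
Write 17 = 2*8 + 1, giving the coefficient (-1)^8 * 3^17 / 17! = 129140163/355687428096000 = 177147/487911424000.

177147/487911424000


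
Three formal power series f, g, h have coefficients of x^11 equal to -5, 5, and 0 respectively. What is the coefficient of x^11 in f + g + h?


Series addition is componentwise:
-5 + 5 + 0
= 0

0


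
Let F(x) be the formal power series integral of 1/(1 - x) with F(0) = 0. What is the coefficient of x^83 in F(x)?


1/(1 - x) = sum_{k>=0} x^k. Integrating termwise and using F(0) = 0 gives
F(x) = sum_{k>=0} x^(k+1) / (k+1) = sum_{m>=1} x^m / m = -ln(1 - x).
So the coefficient of x^83 is 1/83 = 1/83.

1/83


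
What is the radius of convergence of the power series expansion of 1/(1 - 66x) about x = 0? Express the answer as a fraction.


Expanding 1/(1 - 66x) = sum_{k>=0} 66^k x^k, the series converges when |66x| < 1, i.e., |x| < 1/66.
So the radius of convergence is 1/66 = 1/66.

1/66


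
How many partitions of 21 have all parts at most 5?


Using the generating function (1-x)^(-1)(1-x^2)^(-1)...(1-x^5)^(-1),
the coefficient of x^21 counts these restricted partitions.
Result = 221

221


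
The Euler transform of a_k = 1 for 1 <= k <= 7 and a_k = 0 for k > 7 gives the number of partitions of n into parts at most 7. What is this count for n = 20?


Partitions of 20 into parts at most 7:
Using generating function (1-x)^(-1)(1-x^2)^(-1)...(1-x^7)^(-1),
the coefficient of x^20 = 364

364


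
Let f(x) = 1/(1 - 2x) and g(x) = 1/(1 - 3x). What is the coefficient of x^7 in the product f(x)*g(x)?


The coefficient of x^n in f*g is the Cauchy product: sum_{k=0}^{n} a^k * b^(n-k).
With a=2, b=3, n=7:
sum_{k=0}^{7} 2^k * 3^(7-k)
= 6305

6305


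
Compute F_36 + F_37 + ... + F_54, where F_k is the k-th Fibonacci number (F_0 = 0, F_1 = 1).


Use the identity sum_{k=0}^{N} F_k = F_{N+2} - 1 (which follows from F_{k+2} - F_{k+1} = F_k). Then
sum_{k=36}^{54} F_k = (F_{56} - 1) - (F_{37} - 1) = F_{56} - F_{37}.
Computing: F_{56} = 225851433717, F_{37} = 24157817, so
Sum = 225851433717 - 24157817 = 225827275900.

225827275900


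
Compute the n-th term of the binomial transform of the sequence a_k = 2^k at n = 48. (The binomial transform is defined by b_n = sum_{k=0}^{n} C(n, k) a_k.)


With a_k = 2^k, b_n = sum_{k=0}^{n} C(n, k) 2^k = (1 + 2)^n by the binomial theorem.
For n = 48: (1 + 2)^48 = 3^48 = 79766443076872509863361.

79766443076872509863361


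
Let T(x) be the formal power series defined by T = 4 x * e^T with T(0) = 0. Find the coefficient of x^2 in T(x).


Apply the Lagrange inversion formula: if T = 4 x * phi(T) with phi(t) = e^t, then
[x^n] T = 4^n * (1/n) [t^(n-1)] phi(t)^n = 4^n * (1/n) [t^(n-1)] e^(n t) = 4^n * (1/n) * n^(n-1) / (n-1)! = 4^n * n^(n-1) / n!.
When c = 1 this is the Cayley count of rooted labeled trees on n vertices, divided by n!.
For n = 2: 4^2 * 2^1 / 2! = 16 * 2/2 = 16.

16


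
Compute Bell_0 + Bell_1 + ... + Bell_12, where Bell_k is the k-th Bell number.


Recall Bell_k counts set partitions of a k-set (with Bell_0 = 1 by convention).
Bell_0 through Bell_12: 1, 1, 2, 5, 15, 52, 203, 877, 4140, 21147, 115975, 678570, 4213597
Sum = 1 + 1 + 2 + 5 + 15 + 52 + 203 + 877 + 4140 + 21147 + 115975 + 678570 + 4213597 = 5034585.

5034585


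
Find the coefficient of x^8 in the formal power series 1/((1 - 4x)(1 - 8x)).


By partial fractions or Cauchy convolution:
The coefficient equals sum_{k=0}^{8} 4^k * 8^(8-k).
= 33488896

33488896


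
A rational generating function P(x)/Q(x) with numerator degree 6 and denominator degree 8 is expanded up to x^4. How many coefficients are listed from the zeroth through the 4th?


Expanding up to x^4 gives the coefficients for x^0, x^1, ..., x^4.
That is 4 + 1 = 5 coefficients in total.

5


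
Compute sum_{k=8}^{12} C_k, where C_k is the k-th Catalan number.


C_8 through C_12: 1430, 4862, 16796, 58786, 208012
Sum = 1430 + 4862 + 16796 + 58786 + 208012
= 289886

289886


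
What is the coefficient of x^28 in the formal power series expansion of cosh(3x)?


The Maclaurin series is cosh(t) = sum_{m>=0} t^(2m) / (2m)!, so substituting t = 3x, only even powers of x are nonzero, with coefficient of x^(2m) equal to 3^(2m) / (2m)!.
For x^28 the coefficient is 3^28/28! = 22876792454961/304888344611713860501504000000 = 14348907/191233736583938048000000.

14348907/191233736583938048000000


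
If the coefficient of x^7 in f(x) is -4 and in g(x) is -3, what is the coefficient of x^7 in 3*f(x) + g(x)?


Scalar multiplication scales coefficients: 3 * -4 = -12.
Then add the g coefficient: -12 + -3
= -15

-15


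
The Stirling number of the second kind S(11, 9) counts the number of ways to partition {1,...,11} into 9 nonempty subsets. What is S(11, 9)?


Using the explicit formula S(n,k) = (1/k!) sum_{j=0}^{k} (-1)^(k-j) C(k,j) j^n:
S(11, 9) = 1155
Equivalently, S(n,k) is n! times the coefficient of x^n in the EGF (e^x - 1)^k / k!.

1155


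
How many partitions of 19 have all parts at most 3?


Using the generating function (1-x)^(-1)(1-x^2)^(-1)(1-x^3)^(-1),
the coefficient of x^19 counts these restricted partitions.
Result = 40

40


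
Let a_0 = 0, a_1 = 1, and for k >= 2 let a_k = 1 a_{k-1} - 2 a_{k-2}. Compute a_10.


Iterating the recurrence forward:
a_0 = 0
a_1 = 1
a_2 = 1*1 - 2*0 = 1
a_3 = 1*1 - 2*1 = -1
a_4 = 1*-1 - 2*1 = -3
a_5 = 1*-3 - 2*-1 = -1
a_6 = 1*-1 - 2*-3 = 5
a_7 = 1*5 - 2*-1 = 7
a_8 = 1*7 - 2*5 = -3
a_9 = 1*-3 - 2*7 = -17
a_10 = 1*-17 - 2*-3 = -11
So a_10 = -11.

-11


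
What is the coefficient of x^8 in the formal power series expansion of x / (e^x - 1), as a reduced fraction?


The exponential generating function for Bernoulli numbers is
x / (e^x - 1) = sum_{k>=0} B_k x^k / k!.
So the coefficient of x^8 in x / (e^x - 1) is B_8 / 8!.
Computing: B_8 = -1/30, 8! = 40320, giving
-1/30 / 40320 = -1/1209600.

-1/1209600


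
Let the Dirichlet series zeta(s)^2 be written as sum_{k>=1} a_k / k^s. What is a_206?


The Dirichlet convolution of the constant function 1 with itself gives (1 * 1)(k) = sum_{d | k} 1 = d(k), the number of positive divisors of k.
Since zeta(s) = sum_{k>=1} 1/k^s, we have zeta(s)^2 = sum_{k>=1} d(k)/k^s, so a_k = d(k).
For k = 206: the divisors are 1, 2, 103, 206.
Count = 4.

4


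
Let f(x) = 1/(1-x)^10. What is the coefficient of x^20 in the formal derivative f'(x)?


Differentiate: d/dx [ 1/(1-x)^r ] = r / (1-x)^(r+1).
Here r = 10, so f'(x) = 10 / (1-x)^11.
The expansion of 1/(1-x)^(r+1) has coefficient of x^n equal to C(n+r, r).
So the coefficient of x^20 in f'(x) is
10 * C(30, 10) = 10 * 30045015 = 300450150

300450150


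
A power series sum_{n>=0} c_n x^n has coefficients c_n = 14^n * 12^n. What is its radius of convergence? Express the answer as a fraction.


By the root test (Cauchy-Hadamard), the radius is R = 1 / limsup_n |c_n|^(1/n).
Here |c_n|^(1/n) = (14^n * 12^n)^(1/n) = 14 * 12 = 168 for all n.
So R = 1/168 = 1/168.

1/168


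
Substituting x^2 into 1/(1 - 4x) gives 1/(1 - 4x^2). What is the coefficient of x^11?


Since 1/(1 - 4x^2) only has even powers of x,
the coefficient of x^11 (odd) is 0.

0


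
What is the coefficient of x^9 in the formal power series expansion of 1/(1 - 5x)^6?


The general identity 1/(1 - c x)^r = sum_{k>=0} c^k C(k + r - 1, r - 1) x^k follows by substituting y = c x into 1/(1 - y)^r = sum_{k>=0} C(k + r - 1, r - 1) y^k.
For c = 5, r = 6, k = 9:
5^9 * C(14, 5) = 1953125 * 2002 = 3910156250.

3910156250


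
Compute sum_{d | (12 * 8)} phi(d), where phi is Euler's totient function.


First, 12 * 8 = 96. One classical identity is sum_{d | n} phi(d) = n (each k in [1, n] has a unique gcd with n, and among the k's with gcd(k, n) = n/d there are phi(d) of them). So the sum equals 96. We also verify directly:
Divisors of 96: 1, 2, 3, 4, 6, 8, 12, 16, 24, 32, 48, 96.
phi values: 1, 1, 2, 2, 2, 4, 4, 8, 8, 16, 16, 32.
Sum = 96.

96


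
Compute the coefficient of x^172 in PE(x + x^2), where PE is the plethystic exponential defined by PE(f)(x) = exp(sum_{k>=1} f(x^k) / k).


With f(x) = x + x^2, the exponent is sum_{k>=1} (x^k + x^(2k)) / k = -ln(1 - x) - ln(1 - x^2). Exponentiating:
PE(x + x^2) = 1 / ((1 - x)(1 - x^2)).
This is the generating function for partitions of n into parts of size 1 or 2. The number of 2's can be any j in 0..86, and the rest are 1's, so
[x^172] = floor(172/2) + 1 = 87.

87


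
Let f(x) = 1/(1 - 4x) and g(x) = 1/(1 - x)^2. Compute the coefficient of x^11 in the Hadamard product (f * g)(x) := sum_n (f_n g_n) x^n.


f has coefficients f_k = 4^k. For g = 1/(1 - x)^2 the coefficient is g_k = C(k + 1, 1) = k + 1. The Hadamard coefficient is (f * g)_k = 4^k * (k + 1).
For k = 11: 4^11 * 12 = 4194304 * 12 = 50331648.

50331648


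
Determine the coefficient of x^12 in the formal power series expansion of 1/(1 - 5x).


The geometric series identity gives 1/(1 - c x) = sum_{k>=0} c^k x^k, so the coefficient of x^k is c^k.
Here c = 5 and k = 12.
Computing: 5^12 = 244140625

244140625


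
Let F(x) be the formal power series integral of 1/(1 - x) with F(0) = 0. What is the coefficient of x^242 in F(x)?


1/(1 - x) = sum_{k>=0} x^k. Integrating termwise and using F(0) = 0 gives
F(x) = sum_{k>=0} x^(k+1) / (k+1) = sum_{m>=1} x^m / m = -ln(1 - x).
So the coefficient of x^242 is 1/242 = 1/242.

1/242


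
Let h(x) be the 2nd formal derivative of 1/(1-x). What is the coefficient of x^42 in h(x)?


Differentiating 2 times: d^2/dx^2 [1/(1-x)] = 2!/(1-x)^3.
The expansion 1/(1-x)^3 = sum_{k>=0} C(k+2, 2) x^k, so the coefficient of x^n in 2!/(1-x)^3 is 2! * C(n+2, 2).
For n = 42: 2 * C(44, 2) = 2 * 946 = 1892

1892


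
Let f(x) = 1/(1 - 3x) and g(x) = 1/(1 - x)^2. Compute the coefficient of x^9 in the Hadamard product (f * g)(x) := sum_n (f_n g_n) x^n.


f has coefficients f_k = 3^k. For g = 1/(1 - x)^2 the coefficient is g_k = C(k + 1, 1) = k + 1. The Hadamard coefficient is (f * g)_k = 3^k * (k + 1).
For k = 9: 3^9 * 10 = 19683 * 10 = 196830.

196830


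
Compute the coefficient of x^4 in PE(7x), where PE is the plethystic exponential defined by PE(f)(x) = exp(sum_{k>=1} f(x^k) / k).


With f(x) = 7x, the exponent is sum_{k>=1} 7 x^k / k = 7 * (-ln(1 - x)). Exponentiating:
PE(7x) = exp(-7 ln(1 - x)) = 1/(1 - x)^7.
By the negative binomial expansion, [x^n] 1/(1 - x)^7 = C(n + 6, 6).
For n = 4: C(10, 6) = 210.

210


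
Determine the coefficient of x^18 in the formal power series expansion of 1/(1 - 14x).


The geometric series identity gives 1/(1 - c x) = sum_{k>=0} c^k x^k, so the coefficient of x^k is c^k.
Here c = 14 and k = 18.
Computing: 14^18 = 426878854210636742656

426878854210636742656


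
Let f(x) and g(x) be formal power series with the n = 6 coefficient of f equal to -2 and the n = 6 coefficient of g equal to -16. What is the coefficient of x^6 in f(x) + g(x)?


Addition of formal power series is termwise.
The coefficient of x^6 in f + g = -2 + -16
= -18

-18


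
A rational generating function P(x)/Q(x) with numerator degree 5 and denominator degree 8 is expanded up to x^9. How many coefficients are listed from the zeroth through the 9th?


Expanding up to x^9 gives the coefficients for x^0, x^1, ..., x^9.
That is 9 + 1 = 10 coefficients in total.

10


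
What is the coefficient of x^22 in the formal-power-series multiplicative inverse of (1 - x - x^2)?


Let the inverse be f(x) = sum_{k>=0} a_k x^k. From f(x) * (1 - x - x^2) = 1 and matching coefficients:
 x^0: a_0 = 1.
 x^1: a_1 - a_0 = 0, so a_1 = 1.
 x^k (k >= 2): a_k - a_{k-1} - a_{k-2} = 0, i.e. a_k = a_{k-1} + a_{k-2}.
This is the Fibonacci-type recurrence shifted so that a_0 = a_1 = 1.
Iterating: a_0=1, a_1=1, a_2=2, a_3=3, a_4=5, a_5=8, a_6=13, a_7=21, a_8=34, a_9=55, ...
a_22 = 28657.

28657


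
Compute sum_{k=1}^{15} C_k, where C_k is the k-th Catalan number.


C_1 through C_15: 1, 2, 5, 14, 42, 132, 429, 1430, 4862, 16796, 58786, 208012, 742900, 2674440, 9694845
Sum = 1 + 2 + 5 + 14 + 42 + 132 + 429 + 1430 + 4862 + 16796 + 58786 + 208012 + 742900 + 2674440 + 9694845
= 13402696

13402696


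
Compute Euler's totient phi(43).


phi(n) counts integers in [1, n] coprime to n. Using the multiplicative formula phi(n) = n * prod_{p | n} (1 - 1/p):
43 = 43, so
phi(43) = 43 * (1 - 1/43) = 42.

42


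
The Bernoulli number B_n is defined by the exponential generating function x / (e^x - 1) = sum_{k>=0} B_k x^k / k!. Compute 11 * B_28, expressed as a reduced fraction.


Bernoulli numbers can also be computed recursively via B_0 = 1 and sum_{j=0}^{m} C(m+1, j) B_j = 0 for m >= 1. Odd-index Bernoulli numbers vanish for k >= 3.
Computing B_28 = -23749461029/870, so 11 * B_28 = 11 * -23749461029/870 = -261244071319/870.

-261244071319/870


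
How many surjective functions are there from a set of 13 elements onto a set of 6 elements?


By inclusion-exclusion on which target elements are missed, the number of surjections from an n-set onto a k-set is
surj(n, k) = sum_{j=0}^{k} (-1)^j C(k, j) (k - j)^n.
Equivalently surj(n, k) = k! * S(n, k), where S(n, k) is the Stirling number of the second kind.
For n = 13, k = 6:
S(13, 6) = 9321312, so
surj = 6! * 9321312 = 720 * 9321312 = 6711344640.

6711344640


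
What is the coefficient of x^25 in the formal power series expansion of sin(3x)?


The Maclaurin series is sin(t) = sum_{k>=0} (-1)^k t^(2k+1) / (2k+1)!, so substituting t = 3x, only odd powers of x are nonzero, with coefficient of x^(2k+1) equal to (-1)^k 3^(2k+1) / (2k+1)!.
Write 25 = 2*12 + 1, giving the coefficient (-1)^12 * 3^25 / 25! = 847288609443/15511210043330985984000000 = 14348907/262683704098816000000.

14348907/262683704098816000000


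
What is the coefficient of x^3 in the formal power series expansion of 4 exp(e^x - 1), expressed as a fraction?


exp(e^x - 1) is the exponential generating function for the Bell numbers Bell_k: exp(e^x - 1) = sum_{k>=0} Bell_k x^k / k!.
So the coefficient of x^3 in 4 exp(e^x - 1) is 4 Bell_3 / 3!.
Computing: Bell_3 = 5 and 3! = 6, giving
4 * 5/6 = 10/3.

10/3


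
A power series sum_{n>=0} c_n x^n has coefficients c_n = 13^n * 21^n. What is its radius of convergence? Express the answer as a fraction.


By the root test (Cauchy-Hadamard), the radius is R = 1 / limsup_n |c_n|^(1/n).
Here |c_n|^(1/n) = (13^n * 21^n)^(1/n) = 13 * 21 = 273 for all n.
So R = 1/273 = 1/273.

1/273


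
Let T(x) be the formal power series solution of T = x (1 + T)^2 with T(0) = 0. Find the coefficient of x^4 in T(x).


Apply the Lagrange inversion formula: if T = x * phi(T) with phi(t) = (1 + t)^2, then [x^n] T = (1/n) [t^(n-1)] phi(t)^n = (1/n) [t^(n-1)] (1 + t)^(2n) = (1/n) C(2n, n-1).
Using the identity C(2n, n-1) = C(2n, n) * n / (n+1), the unscaled factor equals C(2n, n) / (n+1) = C_n, the n-th Catalan number.
For n = 4: C_4 = C(8, 4) / 5 = 70/5 = 14 = 14.

14


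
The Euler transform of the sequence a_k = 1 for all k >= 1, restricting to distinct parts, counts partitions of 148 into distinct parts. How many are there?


Partitions of 148 into distinct parts can be computed via generating function.
Product (1+x)(1+x^2)(1+x^3)...
The coefficient of x^148 = 16893952

16893952


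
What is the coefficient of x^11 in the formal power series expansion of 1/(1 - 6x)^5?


The general identity 1/(1 - c x)^r = sum_{k>=0} c^k C(k + r - 1, r - 1) x^k follows by substituting y = c x into 1/(1 - y)^r = sum_{k>=0} C(k + r - 1, r - 1) y^k.
For c = 6, r = 5, k = 11:
6^11 * C(15, 4) = 362797056 * 1365 = 495217981440.

495217981440


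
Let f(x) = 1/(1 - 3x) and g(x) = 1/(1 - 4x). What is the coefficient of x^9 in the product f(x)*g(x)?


The coefficient of x^n in f*g is the Cauchy product: sum_{k=0}^{n} a^k * b^(n-k).
With a=3, b=4, n=9:
sum_{k=0}^{9} 3^k * 4^(9-k)
= 989527

989527


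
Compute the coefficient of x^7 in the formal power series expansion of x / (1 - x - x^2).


Let f(x) = sum_{k>=0} a_k x^k. Multiplying f(x) * (1 - x - x^2) = x and matching coefficients gives a_0 = 0, a_1 = 1, and a_k = a_{k-1} + a_{k-2} for k >= 2. These are the Fibonacci numbers F_k.
Iterating from F_0 = 0, F_1 = 1:
F_0=0, F_1=1, F_2=1, F_3=2, F_4=3, F_5=5, F_6=8, F_7=13
F_7 = 13.

13


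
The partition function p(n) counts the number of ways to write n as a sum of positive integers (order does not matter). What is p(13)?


Using the generating function prod_{k>=1} 1/(1-x^k), we compute p(13).
By dynamic programming over parts 1 through 13:
p(13) = 101

101


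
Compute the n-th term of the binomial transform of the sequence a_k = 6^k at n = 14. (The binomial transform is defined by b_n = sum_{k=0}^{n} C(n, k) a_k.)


With a_k = 6^k, b_n = sum_{k=0}^{n} C(n, k) 6^k = (1 + 6)^n by the binomial theorem.
For n = 14: (1 + 6)^14 = 7^14 = 678223072849.

678223072849


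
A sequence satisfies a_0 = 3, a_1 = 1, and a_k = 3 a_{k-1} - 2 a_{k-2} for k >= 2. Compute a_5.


The characteristic equation is t^2 - 3 t + 2 = 0, with roots r_1 = 2 and r_2 = 1 (so c_1 = r_1 + r_2, c_2 = -r_1 r_2 as required).
One can use the closed form a_n = A r_1^n + B r_2^n, but direct iteration is more reliable:
a_0 = 3, a_1 = 1, a_2 = -3, a_3 = -11, a_4 = -27, a_5 = -59.
So a_5 = -59.

-59


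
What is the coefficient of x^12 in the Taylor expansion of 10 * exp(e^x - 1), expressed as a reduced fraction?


exp(e^x - 1) = sum_{k>=0} Bell_k x^k / k!, where Bell_k is the k-th Bell number.
So the coefficient of x^12 is 10 * Bell_12 / 12!.
Computing: Bell_12 = 4213597 and 12! = 479001600, giving
10 * 4213597/479001600 = 4213597/47900160.

4213597/47900160


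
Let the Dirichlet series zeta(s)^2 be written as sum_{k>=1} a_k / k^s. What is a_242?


The Dirichlet convolution of the constant function 1 with itself gives (1 * 1)(k) = sum_{d | k} 1 = d(k), the number of positive divisors of k.
Since zeta(s) = sum_{k>=1} 1/k^s, we have zeta(s)^2 = sum_{k>=1} d(k)/k^s, so a_k = d(k).
For k = 242: the divisors are 1, 2, 11, 22, 121, 242.
Count = 6.

6


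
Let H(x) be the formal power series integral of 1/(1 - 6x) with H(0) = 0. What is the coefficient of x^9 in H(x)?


1/(1 - 6x) = sum_{k>=0} 6^k x^k. Integrating termwise with H(0) = 0:
H(x) = sum_{k>=0} 6^k x^(k+1) / (k+1) = sum_{m>=1} 6^(m-1) x^m / m.
For m = 9: 6^8/9 = 1679616/9 = 186624.

186624


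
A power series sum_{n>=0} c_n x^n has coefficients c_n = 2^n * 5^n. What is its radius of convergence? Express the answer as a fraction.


By the root test (Cauchy-Hadamard), the radius is R = 1 / limsup_n |c_n|^(1/n).
Here |c_n|^(1/n) = (2^n * 5^n)^(1/n) = 2 * 5 = 10 for all n.
So R = 1/10 = 1/10.

1/10


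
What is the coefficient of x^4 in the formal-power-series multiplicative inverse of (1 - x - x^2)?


Let the inverse be f(x) = sum_{k>=0} a_k x^k. From f(x) * (1 - x - x^2) = 1 and matching coefficients:
 x^0: a_0 = 1.
 x^1: a_1 - a_0 = 0, so a_1 = 1.
 x^k (k >= 2): a_k - a_{k-1} - a_{k-2} = 0, i.e. a_k = a_{k-1} + a_{k-2}.
This is the Fibonacci-type recurrence shifted so that a_0 = a_1 = 1.
Iterating: a_0=1, a_1=1, a_2=2, a_3=3, a_4=5
a_4 = 5.

5


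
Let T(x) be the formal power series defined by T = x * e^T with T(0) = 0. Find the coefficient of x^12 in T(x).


Apply the Lagrange inversion formula: if T = x * phi(T) with phi(t) = e^t, then
[x^n] T = (1/n) [t^(n-1)] phi(t)^n = (1/n) [t^(n-1)] e^(n t) = (1/n) * n^(n-1) / (n-1)! = n^(n-1) / n!.
When c = 1 this is the Cayley count of rooted labeled trees on n vertices, divided by n!.
For n = 12: 12^11 / 12! = 743008370688/479001600 = 2985984/1925.

2985984/1925


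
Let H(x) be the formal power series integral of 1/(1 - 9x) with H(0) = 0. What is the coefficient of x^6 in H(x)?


1/(1 - 9x) = sum_{k>=0} 9^k x^k. Integrating termwise with H(0) = 0:
H(x) = sum_{k>=0} 9^k x^(k+1) / (k+1) = sum_{m>=1} 9^(m-1) x^m / m.
For m = 6: 9^5/6 = 59049/6 = 19683/2.

19683/2


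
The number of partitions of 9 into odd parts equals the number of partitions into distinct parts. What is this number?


Computing partitions of 9 into odd parts (1, 3, 5, ...):
Using the generating function prod_{k>=0} 1/(1-x^(2k+1)),
the count is 8

8


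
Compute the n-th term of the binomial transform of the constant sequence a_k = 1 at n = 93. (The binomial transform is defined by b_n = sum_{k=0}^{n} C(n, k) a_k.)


With a_k = 1 for all k, b_n = sum_{k=0}^{n} C(n, k) = 2^n by the binomial theorem.
For n = 93: 2^93 = 9903520314283042199192993792.

9903520314283042199192993792


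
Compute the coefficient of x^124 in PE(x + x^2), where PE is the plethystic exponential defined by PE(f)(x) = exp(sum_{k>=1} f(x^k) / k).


With f(x) = x + x^2, the exponent is sum_{k>=1} (x^k + x^(2k)) / k = -ln(1 - x) - ln(1 - x^2). Exponentiating:
PE(x + x^2) = 1 / ((1 - x)(1 - x^2)).
This is the generating function for partitions of n into parts of size 1 or 2. The number of 2's can be any j in 0..62, and the rest are 1's, so
[x^124] = floor(124/2) + 1 = 63.

63


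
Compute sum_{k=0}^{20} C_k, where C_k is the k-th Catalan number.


C_0 through C_20: 1, 1, 2, 5, 14, 42, 132, 429, 1430, 4862, 16796, 58786, 208012, 742900, 2674440, 9694845, 35357670, 129644790, 477638700, 1767263190, 6564120420
Sum = 1 + 1 + 2 + 5 + 14 + 42 + 132 + 429 + 1430 + 4862 + 16796 + 58786 + 208012 + 742900 + 2674440 + 9694845 + 35357670 + 129644790 + 477638700 + 1767263190 + 6564120420
= 8987427467

8987427467


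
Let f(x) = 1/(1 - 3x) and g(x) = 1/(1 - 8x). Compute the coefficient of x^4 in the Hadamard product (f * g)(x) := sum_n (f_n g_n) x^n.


f has coefficients f_k = 3^k and g has coefficients g_k = 8^k, so the Hadamard product has coefficient (f*g)_k = 3^k * 8^k = 24^k.
For k = 4: 24^4 = 331776.

331776


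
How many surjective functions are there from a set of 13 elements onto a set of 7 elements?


By inclusion-exclusion on which target elements are missed, the number of surjections from an n-set onto a k-set is
surj(n, k) = sum_{j=0}^{k} (-1)^j C(k, j) (k - j)^n.
Equivalently surj(n, k) = k! * S(n, k), where S(n, k) is the Stirling number of the second kind.
For n = 13, k = 7:
S(13, 7) = 5715424, so
surj = 7! * 5715424 = 5040 * 5715424 = 28805736960.

28805736960


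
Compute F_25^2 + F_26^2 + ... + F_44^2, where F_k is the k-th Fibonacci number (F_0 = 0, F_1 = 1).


There is a standard identity sum_{k=0}^{N} F_k^2 = F_N * F_{N+1} (proved inductively from the telescoping relation F_k^2 = F_k F_{k+1} - F_{k-1} F_k). Then
sum_{k=25}^{44} F_k^2 = F_44 F_45 - F_24 F_25.
Computing: F_44 = 701408733, F_45 = 1134903170, F_24 = 46368, F_25 = 75025.
Sum = 701408733 * 1134903170 - 46368 * 75025 = 796030991068624410.

796030991068624410


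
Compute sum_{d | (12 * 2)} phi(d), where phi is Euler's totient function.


First, 12 * 2 = 24. One classical identity is sum_{d | n} phi(d) = n (each k in [1, n] has a unique gcd with n, and among the k's with gcd(k, n) = n/d there are phi(d) of them). So the sum equals 24. We also verify directly:
Divisors of 24: 1, 2, 3, 4, 6, 8, 12, 24.
phi values: 1, 1, 2, 2, 2, 4, 4, 8.
Sum = 24.

24


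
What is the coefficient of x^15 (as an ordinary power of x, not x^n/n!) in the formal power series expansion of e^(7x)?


The exponential series is e^y = sum_{k>=0} y^k / k!. Substituting y = 7x gives
e^(7x) = sum_{k>=0} 7^k x^k / k!.
So the coefficient of x^n is a^n/n! with a = 7, n = 15:
7^15 / 15! = 4747561509943/1307674368000 = 96889010407/26687232000

96889010407/26687232000


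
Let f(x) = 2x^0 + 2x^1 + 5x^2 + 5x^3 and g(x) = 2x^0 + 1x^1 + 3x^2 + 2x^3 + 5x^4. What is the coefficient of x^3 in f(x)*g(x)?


Cauchy product at x^3:
2*2 + 2*3 + 5*1 + 5*2
= 25

25


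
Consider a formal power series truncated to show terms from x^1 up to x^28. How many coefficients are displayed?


From x^1 to x^28 inclusive, the count is 28 - 1 + 1 = 28.

28


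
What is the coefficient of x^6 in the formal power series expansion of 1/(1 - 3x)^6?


The general identity 1/(1 - c x)^r = sum_{k>=0} c^k C(k + r - 1, r - 1) x^k follows by substituting y = c x into 1/(1 - y)^r = sum_{k>=0} C(k + r - 1, r - 1) y^k.
For c = 3, r = 6, k = 6:
3^6 * C(11, 5) = 729 * 462 = 336798.

336798


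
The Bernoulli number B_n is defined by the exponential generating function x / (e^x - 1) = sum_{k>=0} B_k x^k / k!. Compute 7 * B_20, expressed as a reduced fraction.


Bernoulli numbers can also be computed recursively via B_0 = 1 and sum_{j=0}^{m} C(m+1, j) B_j = 0 for m >= 1. Odd-index Bernoulli numbers vanish for k >= 3.
Computing B_20 = -174611/330, so 7 * B_20 = 7 * -174611/330 = -1222277/330.

-1222277/330


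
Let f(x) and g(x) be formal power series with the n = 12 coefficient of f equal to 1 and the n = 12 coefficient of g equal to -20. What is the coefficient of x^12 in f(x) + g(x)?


Addition of formal power series is termwise.
The coefficient of x^12 in f + g = 1 + -20
= -19

-19


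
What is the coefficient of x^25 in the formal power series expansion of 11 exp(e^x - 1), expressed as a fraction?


exp(e^x - 1) is the exponential generating function for the Bell numbers Bell_k: exp(e^x - 1) = sum_{k>=0} Bell_k x^k / k!.
So the coefficient of x^25 in 11 exp(e^x - 1) is 11 Bell_25 / 25!.
Computing: Bell_25 = 4638590332229999353 and 25! = 15511210043330985984000000, giving
11 * 4638590332229999353/15511210043330985984000000 = 356814640940769181/108470000303013888000000.

356814640940769181/108470000303013888000000


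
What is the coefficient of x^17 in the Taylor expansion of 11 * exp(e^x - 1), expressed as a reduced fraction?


exp(e^x - 1) = sum_{k>=0} Bell_k x^k / k!, where Bell_k is the k-th Bell number.
So the coefficient of x^17 is 11 * Bell_17 / 17!.
Computing: Bell_17 = 82864869804 and 17! = 355687428096000, giving
11 * 82864869804/355687428096000 = 255755771/99800064000.

255755771/99800064000


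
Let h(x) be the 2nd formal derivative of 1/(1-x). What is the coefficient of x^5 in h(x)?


Differentiating 2 times: d^2/dx^2 [1/(1-x)] = 2!/(1-x)^3.
The expansion 1/(1-x)^3 = sum_{k>=0} C(k+2, 2) x^k, so the coefficient of x^n in 2!/(1-x)^3 is 2! * C(n+2, 2).
For n = 5: 2 * C(7, 2) = 2 * 21 = 42

42


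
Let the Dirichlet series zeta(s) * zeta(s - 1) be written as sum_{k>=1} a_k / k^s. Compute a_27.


Convolution gives a_k = sum_{d | k} d * 1 = sum_{d | k} d = sigma(k), the sum of positive divisors of k.
For k = 27, the divisors are 1, 3, 9, 27, so
sigma(27) = 1 + 3 + 9 + 27 = 40.

40


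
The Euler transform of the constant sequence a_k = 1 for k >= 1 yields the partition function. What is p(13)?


The Euler transform converts the sequence a_k = 1 into the number of integer partitions.
Using the recurrence or dynamic programming:
p(13) = 101

101


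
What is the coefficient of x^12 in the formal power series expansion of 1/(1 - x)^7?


The negative binomial / multiset identity is
1/(1 - x)^r = sum_{k>=0} C(k + r - 1, r - 1) x^k.
Here r = 7 and k = 12, so the coefficient is
C(12 + 6, 6) = C(18, 6)
= 18564

18564


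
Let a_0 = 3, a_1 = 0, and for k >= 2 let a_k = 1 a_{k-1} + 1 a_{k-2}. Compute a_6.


Iterating the recurrence forward:
a_0 = 3
a_1 = 0
a_2 = 1*0 + 1*3 = 3
a_3 = 1*3 + 1*0 = 3
a_4 = 1*3 + 1*3 = 6
a_5 = 1*6 + 1*3 = 9
a_6 = 1*9 + 1*6 = 15
So a_6 = 15.

15


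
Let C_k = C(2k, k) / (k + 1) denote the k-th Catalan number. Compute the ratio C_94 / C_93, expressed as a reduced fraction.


Using C_k = (2k)! / (k! (k+1)!), the ratio C_{k+1}/C_k simplifies to
C_{k+1}/C_k = [(2k+2)! / ((k+1)! (k+2)!)] * [k! (k+1)! / (2k)!]
 = (2k+2)(2k+1) / ((k+1)(k+2)) = 2(2k+1) / (k+2).
For k = 93: 2(2*93 + 1) / (93 + 2) = 374/95 = 374/95.

374/95


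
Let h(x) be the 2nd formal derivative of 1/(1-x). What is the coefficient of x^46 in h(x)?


Differentiating 2 times: d^2/dx^2 [1/(1-x)] = 2!/(1-x)^3.
The expansion 1/(1-x)^3 = sum_{k>=0} C(k+2, 2) x^k, so the coefficient of x^n in 2!/(1-x)^3 is 2! * C(n+2, 2).
For n = 46: 2 * C(48, 2) = 2 * 1128 = 2256

2256


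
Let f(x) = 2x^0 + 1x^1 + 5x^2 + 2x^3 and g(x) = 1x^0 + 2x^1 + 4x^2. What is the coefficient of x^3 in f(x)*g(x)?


Cauchy product at x^3:
1*4 + 5*2 + 2*1
= 16

16


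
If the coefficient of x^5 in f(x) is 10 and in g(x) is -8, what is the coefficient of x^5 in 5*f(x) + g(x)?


Scalar multiplication scales coefficients: 5 * 10 = 50.
Then add the g coefficient: 50 + -8
= 42

42


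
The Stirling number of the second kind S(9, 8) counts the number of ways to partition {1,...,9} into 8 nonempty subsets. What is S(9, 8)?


Using the explicit formula S(n,k) = (1/k!) sum_{j=0}^{k} (-1)^(k-j) C(k,j) j^n:
S(9, 8) = 36
Equivalently, S(n,k) is n! times the coefficient of x^n in the EGF (e^x - 1)^k / k!.

36


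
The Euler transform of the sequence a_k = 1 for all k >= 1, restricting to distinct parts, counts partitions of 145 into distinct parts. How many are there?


Partitions of 145 into distinct parts can be computed via generating function.
Product (1+x)(1+x^2)(1+x^3)...
The coefficient of x^145 = 13699699

13699699


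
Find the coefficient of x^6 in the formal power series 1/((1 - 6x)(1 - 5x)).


By partial fractions or Cauchy convolution:
The coefficient equals sum_{k=0}^{6} 6^k * 5^(6-k).
= 201811

201811


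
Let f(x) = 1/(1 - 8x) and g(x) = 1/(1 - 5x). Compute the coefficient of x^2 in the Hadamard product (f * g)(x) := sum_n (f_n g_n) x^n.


f has coefficients f_k = 8^k and g has coefficients g_k = 5^k, so the Hadamard product has coefficient (f*g)_k = 8^k * 5^k = 40^k.
For k = 2: 40^2 = 1600.

1600
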